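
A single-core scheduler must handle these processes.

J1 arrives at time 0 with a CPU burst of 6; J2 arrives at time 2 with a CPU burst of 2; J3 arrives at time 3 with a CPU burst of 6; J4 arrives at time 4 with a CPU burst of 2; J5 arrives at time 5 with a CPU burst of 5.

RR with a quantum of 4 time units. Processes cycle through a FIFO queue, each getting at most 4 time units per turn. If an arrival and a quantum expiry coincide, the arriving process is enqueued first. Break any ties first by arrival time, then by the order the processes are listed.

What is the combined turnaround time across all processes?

Timeline: | J1 0-4 | J2 4-6 | J3 6-10 | J4 10-12 | J1 12-14 | J5 14-18 | J3 18-20 | J5 20-21 |
Completion: J1=14  J2=6  J3=20  J4=12  J5=21
Turnaround = completion − arrival: J1=14, J2=4, J3=17, J4=8, J5=16
Total turnaround = 14 + 4 + 17 + 8 + 16 = 59

59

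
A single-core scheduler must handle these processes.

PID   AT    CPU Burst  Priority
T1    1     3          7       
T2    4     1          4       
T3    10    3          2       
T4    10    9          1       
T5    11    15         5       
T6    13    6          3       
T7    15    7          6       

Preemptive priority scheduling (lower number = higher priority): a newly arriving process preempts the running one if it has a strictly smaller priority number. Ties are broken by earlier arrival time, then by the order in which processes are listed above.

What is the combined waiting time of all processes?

Timeline: | idle 0-1 | T1 1-4 | T2 4-5 | idle 5-10 | T4 10-19 | T3 19-22 | T6 22-28 | T5 28-43 | T7 43-50 |
Completion: T1=4  T2=5  T3=22  T4=19  T5=43  T6=28  T7=50
Turnaround (C−A): T1=3  T2=1  T3=12  T4=9  T5=32  T6=15  T7=35
Waiting = turnaround − burst: T1=0, T2=0, T3=9, T4=0, T5=17, T6=9, T7=28
Total waiting = 0 + 0 + 9 + 0 + 17 + 9 + 28 = 63

63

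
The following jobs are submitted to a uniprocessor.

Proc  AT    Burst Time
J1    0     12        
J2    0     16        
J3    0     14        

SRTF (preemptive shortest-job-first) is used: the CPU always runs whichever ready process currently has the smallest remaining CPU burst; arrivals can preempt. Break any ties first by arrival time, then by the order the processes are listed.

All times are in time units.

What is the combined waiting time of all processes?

Gantt: | J1 0-12 | J3 12-26 | J2 26-42 |
Completion: J1=12  J2=42  J3=26
Turnaround (C−A): J1=12  J2=42  J3=26
Waiting = turnaround − burst: J1=0, J2=26, J3=12
Total waiting = 0 + 26 + 12 = 38

38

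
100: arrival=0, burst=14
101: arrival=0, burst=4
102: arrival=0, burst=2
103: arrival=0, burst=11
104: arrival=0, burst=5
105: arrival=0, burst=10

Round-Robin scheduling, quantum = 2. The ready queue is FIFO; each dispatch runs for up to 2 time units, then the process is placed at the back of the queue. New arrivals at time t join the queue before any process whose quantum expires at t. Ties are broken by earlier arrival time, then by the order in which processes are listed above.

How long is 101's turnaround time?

Schedule: | 100 0-2 | 101 2-4 | 102 4-6 | 103 6-8 | 104 8-10 | 105 10-12 | 100 12-14 | 101 14-16 | 103 16-18 | 104 18-20 | 105 20-22 | 100 22-24 | 103 24-26 | 104 26-27 | 105 27-29 | 100 29-31 | 103 31-33 | 105 33-35 | 100 35-37 | 103 37-39 | 105 39-41 | 100 41-43 | 103 43-44 | 100 44-46 |
Completion: 100=46  101=16  102=6  103=44  104=27  105=41
Turnaround (C−A): 100=46  101=16  102=6  103=44  104=27  105=41
Turnaround(101) = completion − arrival = 16 − 0 = 16

16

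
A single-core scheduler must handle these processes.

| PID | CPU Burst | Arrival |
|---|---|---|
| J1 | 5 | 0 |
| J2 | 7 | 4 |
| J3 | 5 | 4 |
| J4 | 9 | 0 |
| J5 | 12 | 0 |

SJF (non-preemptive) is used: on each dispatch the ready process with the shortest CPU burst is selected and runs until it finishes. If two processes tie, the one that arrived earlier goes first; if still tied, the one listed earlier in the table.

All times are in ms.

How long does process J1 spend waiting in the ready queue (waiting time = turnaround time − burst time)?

Schedule: | J1 0-5 | J3 5-10 | J2 10-17 | J4 17-26 | J5 26-38 |
Completion: J1=5  J2=17  J3=10  J4=26  J5=38
Turnaround (C−A): J1=5  J2=13  J3=6  J4=26  J5=38
Waiting(J1) = turnaround − burst = 5 − 5 = 0

0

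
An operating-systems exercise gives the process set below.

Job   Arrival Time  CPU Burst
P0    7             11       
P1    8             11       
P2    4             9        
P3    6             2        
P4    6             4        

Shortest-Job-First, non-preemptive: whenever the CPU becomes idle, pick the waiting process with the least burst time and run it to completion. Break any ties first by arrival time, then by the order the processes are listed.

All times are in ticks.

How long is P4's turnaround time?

13

Schedule: | idle 0-4 | P2 4-13 | P3 13-15 | P4 15-19 | P0 19-30 | P1 30-41 |
Completion: P0=30  P1=41  P2=13  P3=15  P4=19
Turnaround(P4) = completion − arrival = 19 − 6 = 13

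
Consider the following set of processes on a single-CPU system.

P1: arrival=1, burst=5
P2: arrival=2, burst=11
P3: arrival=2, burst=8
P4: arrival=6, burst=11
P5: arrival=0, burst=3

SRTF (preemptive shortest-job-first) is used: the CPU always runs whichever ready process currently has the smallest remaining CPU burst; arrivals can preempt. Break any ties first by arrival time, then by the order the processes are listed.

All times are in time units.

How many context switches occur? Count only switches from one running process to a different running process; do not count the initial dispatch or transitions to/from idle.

Gantt: | P5 0-3 | P1 3-8 | P3 8-16 | P2 16-27 | P4 27-38 |
Completion: P1=8  P2=27  P3=16  P4=38  P5=3
Turnaround (C−A): P1=7  P2=25  P3=14  P4=32  P5=3

4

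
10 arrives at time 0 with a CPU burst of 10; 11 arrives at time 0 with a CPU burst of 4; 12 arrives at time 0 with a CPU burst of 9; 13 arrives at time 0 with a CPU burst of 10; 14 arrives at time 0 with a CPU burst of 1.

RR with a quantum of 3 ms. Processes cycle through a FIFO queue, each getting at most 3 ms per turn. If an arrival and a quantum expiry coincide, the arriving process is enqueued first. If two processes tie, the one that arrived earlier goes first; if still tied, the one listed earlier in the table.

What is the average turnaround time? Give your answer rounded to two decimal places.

Schedule: | 10 0-3 | 11 3-6 | 12 6-9 | 13 9-12 | 14 12-13 | 10 13-16 | 11 16-17 | 12 17-20 | 13 20-23 | 10 23-26 | 12 26-29 | 13 29-32 | 10 32-33 | 13 33-34 |
Completion: 10=33  11=17  12=29  13=34  14=13
Turnaround (C−A): 10=33  11=17  12=29  13=34  14=13
Turnaround times: 10=33, 11=17, 12=29, 13=34, 14=13
Average turnaround = (33+17+29+34+13) / 5 = 126/5 = 25.20

25.20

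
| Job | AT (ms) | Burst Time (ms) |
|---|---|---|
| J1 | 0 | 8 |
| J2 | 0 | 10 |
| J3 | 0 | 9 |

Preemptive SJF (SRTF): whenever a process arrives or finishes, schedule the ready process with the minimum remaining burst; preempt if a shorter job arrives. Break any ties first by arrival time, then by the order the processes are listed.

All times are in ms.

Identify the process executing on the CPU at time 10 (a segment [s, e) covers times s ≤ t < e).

Gantt: | J1 0-8 | J3 8-17 | J2 17-27 |
Completion: J1=8  J2=27  J3=17

J3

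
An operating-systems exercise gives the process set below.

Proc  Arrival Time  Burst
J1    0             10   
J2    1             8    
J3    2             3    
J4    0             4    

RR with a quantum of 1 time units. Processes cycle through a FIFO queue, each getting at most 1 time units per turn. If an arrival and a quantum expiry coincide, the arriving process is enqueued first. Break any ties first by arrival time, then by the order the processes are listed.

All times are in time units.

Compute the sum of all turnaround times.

72

Schedule: | J1 0-1 | J4 1-2 | J2 2-3 | J1 3-4 | J3 4-5 | J4 5-6 | J2 6-7 | J1 7-8 | J3 8-9 | J4 9-10 | J2 10-11 | J1 11-12 | J3 12-13 | J4 13-14 | J2 14-15 | J1 15-16 | J2 16-17 | J1 17-18 | J2 18-19 | J1 19-20 | J2 20-21 | J1 21-22 | J2 22-23 | J1 23-25 |
Completion: J1=25  J2=23  J3=13  J4=14
Turnaround = completion − arrival: J1=25, J2=22, J3=11, J4=14
Total turnaround = 25 + 22 + 11 + 14 = 72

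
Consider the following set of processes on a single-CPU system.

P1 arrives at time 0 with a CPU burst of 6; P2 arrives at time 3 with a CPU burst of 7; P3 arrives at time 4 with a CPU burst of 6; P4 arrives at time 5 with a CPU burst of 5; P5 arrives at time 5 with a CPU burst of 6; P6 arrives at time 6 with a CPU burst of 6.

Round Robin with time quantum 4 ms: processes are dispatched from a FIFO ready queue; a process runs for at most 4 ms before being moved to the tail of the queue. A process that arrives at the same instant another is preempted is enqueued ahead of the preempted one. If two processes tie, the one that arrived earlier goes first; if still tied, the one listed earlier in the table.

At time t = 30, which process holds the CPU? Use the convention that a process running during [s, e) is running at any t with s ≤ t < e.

Timeline: | P1 0-4 | P2 4-8 | P3 8-12 | P1 12-14 | P4 14-18 | P5 18-22 | P6 22-26 | P2 26-29 | P3 29-31 | P4 31-32 | P5 32-34 | P6 34-36 |
Completion: P1=14  P2=29  P3=31  P4=32  P5=34  P6=36

P3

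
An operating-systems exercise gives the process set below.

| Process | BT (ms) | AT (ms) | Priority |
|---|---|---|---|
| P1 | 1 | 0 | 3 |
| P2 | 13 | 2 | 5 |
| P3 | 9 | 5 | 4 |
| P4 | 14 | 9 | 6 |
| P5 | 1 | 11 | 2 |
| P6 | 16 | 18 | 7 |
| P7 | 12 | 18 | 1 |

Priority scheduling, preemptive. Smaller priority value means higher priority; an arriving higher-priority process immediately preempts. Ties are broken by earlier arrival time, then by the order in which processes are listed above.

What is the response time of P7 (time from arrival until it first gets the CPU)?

0

Gantt: | P1 0-1 | idle 1-2 | P2 2-5 | P3 5-11 | P5 11-12 | P3 12-15 | P2 15-18 | P7 18-30 | P2 30-37 | P4 37-51 | P6 51-67 |
Completion: P1=1  P2=37  P3=15  P4=51  P5=12  P6=67  P7=30
Response(P7) = first start − arrival = 18 − 18 = 0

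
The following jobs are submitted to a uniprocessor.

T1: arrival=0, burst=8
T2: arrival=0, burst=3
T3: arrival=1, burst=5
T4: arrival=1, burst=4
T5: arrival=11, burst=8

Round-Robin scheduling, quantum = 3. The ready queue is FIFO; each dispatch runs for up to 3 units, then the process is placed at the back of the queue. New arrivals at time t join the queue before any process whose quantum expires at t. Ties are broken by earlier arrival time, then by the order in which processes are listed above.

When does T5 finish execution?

Schedule: | T1 0-3 | T2 3-6 | T3 6-9 | T4 9-12 | T1 12-15 | T3 15-17 | T5 17-20 | T4 20-21 | T1 21-23 | T5 23-28 |
Completion: T1=23  T2=6  T3=17  T4=21  T5=28
Turnaround (C−A): T1=23  T2=6  T3=16  T4=20  T5=17

28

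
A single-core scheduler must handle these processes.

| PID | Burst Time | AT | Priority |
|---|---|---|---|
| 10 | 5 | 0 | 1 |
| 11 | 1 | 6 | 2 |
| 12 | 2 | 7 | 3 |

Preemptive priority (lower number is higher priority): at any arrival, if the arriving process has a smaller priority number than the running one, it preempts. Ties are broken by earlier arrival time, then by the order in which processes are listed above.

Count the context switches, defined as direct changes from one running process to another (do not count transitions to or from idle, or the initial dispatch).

Timeline: | 10 0-5 | idle 5-6 | 11 6-7 | 12 7-9 |
Completion: 10=5  11=7  12=9
Turnaround (C−A): 10=5  11=1  12=2

1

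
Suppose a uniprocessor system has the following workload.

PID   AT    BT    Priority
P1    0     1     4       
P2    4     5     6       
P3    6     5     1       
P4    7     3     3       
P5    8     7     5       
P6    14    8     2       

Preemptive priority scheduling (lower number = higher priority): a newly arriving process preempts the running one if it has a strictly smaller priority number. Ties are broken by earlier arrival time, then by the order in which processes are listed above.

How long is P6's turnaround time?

8

Schedule: | P1 0-1 | idle 1-4 | P2 4-6 | P3 6-11 | P4 11-14 | P6 14-22 | P5 22-29 | P2 29-32 |
Completion: P1=1  P2=32  P3=11  P4=14  P5=29  P6=22
Turnaround (C−A): P1=1  P2=28  P3=5  P4=7  P5=21  P6=8
Turnaround(P6) = completion − arrival = 22 − 14 = 8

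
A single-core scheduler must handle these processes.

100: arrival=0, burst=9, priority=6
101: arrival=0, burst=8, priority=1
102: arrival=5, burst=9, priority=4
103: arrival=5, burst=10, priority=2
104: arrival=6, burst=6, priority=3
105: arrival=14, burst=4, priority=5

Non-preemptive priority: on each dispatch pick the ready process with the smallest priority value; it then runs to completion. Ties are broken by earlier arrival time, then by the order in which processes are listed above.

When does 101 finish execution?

8

Schedule: | 101 0-8 | 103 8-18 | 104 18-24 | 102 24-33 | 105 33-37 | 100 37-46 |
Completion: 100=46  101=8  102=33  103=18  104=24  105=37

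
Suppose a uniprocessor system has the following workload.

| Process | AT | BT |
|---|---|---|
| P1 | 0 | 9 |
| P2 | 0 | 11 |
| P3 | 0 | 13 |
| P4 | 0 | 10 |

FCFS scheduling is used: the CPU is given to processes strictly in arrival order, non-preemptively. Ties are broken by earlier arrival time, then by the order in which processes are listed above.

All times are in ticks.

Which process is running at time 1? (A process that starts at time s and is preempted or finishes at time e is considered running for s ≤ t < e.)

P1

Schedule: | P1 0-9 | P2 9-20 | P3 20-33 | P4 33-43 |
Completion: P1=9  P2=20  P3=33  P4=43
Turnaround (C−A): P1=9  P2=20  P3=33  P4=43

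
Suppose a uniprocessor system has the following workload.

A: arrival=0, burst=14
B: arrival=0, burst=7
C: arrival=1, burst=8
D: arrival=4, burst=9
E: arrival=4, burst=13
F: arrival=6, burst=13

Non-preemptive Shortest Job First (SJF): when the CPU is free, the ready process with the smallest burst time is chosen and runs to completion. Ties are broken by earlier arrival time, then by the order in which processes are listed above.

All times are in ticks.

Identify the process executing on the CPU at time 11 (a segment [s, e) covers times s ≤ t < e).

C

Timeline: | B 0-7 | C 7-15 | D 15-24 | E 24-37 | F 37-50 | A 50-64 |
Completion: A=64  B=7  C=15  D=24  E=37  F=50
Turnaround (C−A): A=64  B=7  C=14  D=20  E=33  F=44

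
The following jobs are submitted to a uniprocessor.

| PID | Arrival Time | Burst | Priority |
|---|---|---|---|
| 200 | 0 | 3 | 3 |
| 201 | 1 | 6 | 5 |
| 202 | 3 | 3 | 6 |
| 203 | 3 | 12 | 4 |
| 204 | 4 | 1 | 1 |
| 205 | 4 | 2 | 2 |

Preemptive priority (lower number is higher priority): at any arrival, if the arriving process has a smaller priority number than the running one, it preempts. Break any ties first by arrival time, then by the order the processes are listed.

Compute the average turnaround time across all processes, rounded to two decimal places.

11.50

Timeline: | 200 0-3 | 203 3-4 | 204 4-5 | 205 5-7 | 203 7-18 | 201 18-24 | 202 24-27 |
Completion: 200=3  201=24  202=27  203=18  204=5  205=7
Turnaround times: 200=3, 201=23, 202=24, 203=15, 204=1, 205=3
Average turnaround = (3+23+24+15+1+3) / 6 = 69/6 = 11.50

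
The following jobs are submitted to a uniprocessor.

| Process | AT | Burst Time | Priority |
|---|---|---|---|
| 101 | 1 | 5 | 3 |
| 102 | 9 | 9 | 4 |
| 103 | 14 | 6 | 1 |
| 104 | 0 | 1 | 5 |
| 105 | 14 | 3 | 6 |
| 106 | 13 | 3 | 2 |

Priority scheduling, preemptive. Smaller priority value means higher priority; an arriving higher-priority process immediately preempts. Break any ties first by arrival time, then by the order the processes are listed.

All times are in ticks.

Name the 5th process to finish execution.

102

Timeline: | 104 0-1 | 101 1-6 | idle 6-9 | 102 9-13 | 106 13-14 | 103 14-20 | 106 20-22 | 102 22-27 | 105 27-30 |
Completion: 101=6  102=27  103=20  104=1  105=30  106=22
Finish order: 104 → 101 → 103 → 106 → 102 → 105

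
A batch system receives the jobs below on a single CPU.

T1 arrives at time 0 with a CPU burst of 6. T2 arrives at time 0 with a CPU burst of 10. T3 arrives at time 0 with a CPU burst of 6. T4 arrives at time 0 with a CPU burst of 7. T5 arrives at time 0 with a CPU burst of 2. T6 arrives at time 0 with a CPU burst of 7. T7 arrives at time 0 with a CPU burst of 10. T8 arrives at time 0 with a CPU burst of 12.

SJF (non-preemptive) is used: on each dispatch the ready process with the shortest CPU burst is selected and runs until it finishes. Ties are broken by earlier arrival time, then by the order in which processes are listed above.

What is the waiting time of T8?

48

Schedule: | T5 0-2 | T1 2-8 | T3 8-14 | T4 14-21 | T6 21-28 | T2 28-38 | T7 38-48 | T8 48-60 |
Completion: T1=8  T2=38  T3=14  T4=21  T5=2  T6=28  T7=48  T8=60
Turnaround (C−A): T1=8  T2=38  T3=14  T4=21  T5=2  T6=28  T7=48  T8=60
Waiting(T8) = turnaround − burst = 60 − 12 = 48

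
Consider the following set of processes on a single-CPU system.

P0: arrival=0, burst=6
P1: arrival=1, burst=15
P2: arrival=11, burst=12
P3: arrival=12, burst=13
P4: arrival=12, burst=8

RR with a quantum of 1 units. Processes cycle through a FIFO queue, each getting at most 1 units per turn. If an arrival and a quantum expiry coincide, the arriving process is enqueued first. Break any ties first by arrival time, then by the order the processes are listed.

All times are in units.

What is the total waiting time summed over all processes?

117

Timeline: | P0 0-1 | P1 1-2 | P0 2-3 | P1 3-4 | P0 4-5 | P1 5-6 | P0 6-7 | P1 7-8 | P0 8-9 | P1 9-10 | P0 10-11 | P1 11-12 | P2 12-13 | P3 13-14 | P4 14-15 | P1 15-16 | P2 16-17 | P3 17-18 | P4 18-19 | P1 19-20 | P2 20-21 | P3 21-22 | P4 22-23 | P1 23-24 | P2 24-25 | P3 25-26 | P4 26-27 | P1 27-28 | P2 28-29 | P3 29-30 | P4 30-31 | P1 31-32 | P2 32-33 | P3 33-34 | P4 34-35 | P1 35-36 | P2 36-37 | P3 37-38 | P4 38-39 | P1 39-40 | P2 40-41 | P3 41-42 | P4 42-43 | P1 43-44 | P2 44-45 | P3 45-46 | P1 46-47 | P2 47-48 | P3 48-49 | P2 49-50 | P3 50-51 | P2 51-52 | P3 52-54 |
Completion: P0=11  P1=47  P2=52  P3=54  P4=43
Turnaround (C−A): P0=11  P1=46  P2=41  P3=42  P4=31
Waiting = turnaround − burst: P0=5, P1=31, P2=29, P3=29, P4=23
Total waiting = 5 + 31 + 29 + 29 + 23 = 117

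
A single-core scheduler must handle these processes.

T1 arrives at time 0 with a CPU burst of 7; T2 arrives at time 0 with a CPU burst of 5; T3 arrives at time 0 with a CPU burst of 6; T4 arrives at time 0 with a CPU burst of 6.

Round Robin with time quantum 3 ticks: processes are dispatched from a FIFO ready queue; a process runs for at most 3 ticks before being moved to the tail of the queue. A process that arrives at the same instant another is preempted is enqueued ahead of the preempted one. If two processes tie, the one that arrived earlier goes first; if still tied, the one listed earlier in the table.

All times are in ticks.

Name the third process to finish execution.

Gantt: | T1 0-3 | T2 3-6 | T3 6-9 | T4 9-12 | T1 12-15 | T2 15-17 | T3 17-20 | T4 20-23 | T1 23-24 |
Completion: T1=24  T2=17  T3=20  T4=23
Turnaround (C−A): T1=24  T2=17  T3=20  T4=23
Finish order: T2 → T3 → T4 → T1

T4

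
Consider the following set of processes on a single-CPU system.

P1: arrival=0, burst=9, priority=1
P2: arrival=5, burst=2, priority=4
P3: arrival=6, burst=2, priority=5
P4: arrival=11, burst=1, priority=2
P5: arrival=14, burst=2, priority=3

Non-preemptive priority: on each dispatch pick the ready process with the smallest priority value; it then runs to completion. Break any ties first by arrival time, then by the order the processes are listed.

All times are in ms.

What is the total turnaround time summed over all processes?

26

Gantt: | P1 0-9 | P2 9-11 | P4 11-12 | P3 12-14 | P5 14-16 |
Completion: P1=9  P2=11  P3=14  P4=12  P5=16
Turnaround = completion − arrival: P1=9, P2=6, P3=8, P4=1, P5=2
Total turnaround = 9 + 6 + 8 + 1 + 2 = 26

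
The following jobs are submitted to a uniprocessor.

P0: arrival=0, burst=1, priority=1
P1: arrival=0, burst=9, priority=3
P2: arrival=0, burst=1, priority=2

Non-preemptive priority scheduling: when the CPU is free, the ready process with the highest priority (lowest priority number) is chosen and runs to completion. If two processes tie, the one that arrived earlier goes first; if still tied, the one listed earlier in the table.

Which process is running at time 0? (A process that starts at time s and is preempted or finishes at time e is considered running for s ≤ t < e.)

P0

Gantt: | P0 0-1 | P2 1-2 | P1 2-11 |
Completion: P0=1  P1=11  P2=2
Turnaround (C−A): P0=1  P1=11  P2=2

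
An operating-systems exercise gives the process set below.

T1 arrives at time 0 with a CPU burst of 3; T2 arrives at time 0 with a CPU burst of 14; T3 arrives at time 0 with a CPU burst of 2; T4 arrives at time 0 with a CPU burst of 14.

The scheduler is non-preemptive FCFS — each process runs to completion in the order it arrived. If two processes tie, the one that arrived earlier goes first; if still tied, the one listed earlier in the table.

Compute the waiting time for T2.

3

Gantt: | T1 0-3 | T2 3-17 | T3 17-19 | T4 19-33 |
Completion: T1=3  T2=17  T3=19  T4=33
Waiting(T2) = turnaround − burst = 17 − 14 = 3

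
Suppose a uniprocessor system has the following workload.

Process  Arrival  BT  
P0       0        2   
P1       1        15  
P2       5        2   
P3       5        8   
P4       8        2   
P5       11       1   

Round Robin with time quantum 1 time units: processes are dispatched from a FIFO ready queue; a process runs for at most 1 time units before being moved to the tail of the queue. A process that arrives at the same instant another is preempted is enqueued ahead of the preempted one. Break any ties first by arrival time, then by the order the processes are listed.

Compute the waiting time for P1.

14

Gantt: | P0 0-1 | P1 1-2 | P0 2-3 | P1 3-5 | P2 5-6 | P3 6-7 | P1 7-8 | P2 8-9 | P3 9-10 | P4 10-11 | P1 11-12 | P3 12-13 | P5 13-14 | P4 14-15 | P1 15-16 | P3 16-17 | P1 17-18 | P3 18-19 | P1 19-20 | P3 20-21 | P1 21-22 | P3 22-23 | P1 23-24 | P3 24-25 | P1 25-30 |
Completion: P0=3  P1=30  P2=9  P3=25  P4=15  P5=14
Turnaround (C−A): P0=3  P1=29  P2=4  P3=20  P4=7  P5=3
Waiting(P1) = turnaround − burst = 29 − 15 = 14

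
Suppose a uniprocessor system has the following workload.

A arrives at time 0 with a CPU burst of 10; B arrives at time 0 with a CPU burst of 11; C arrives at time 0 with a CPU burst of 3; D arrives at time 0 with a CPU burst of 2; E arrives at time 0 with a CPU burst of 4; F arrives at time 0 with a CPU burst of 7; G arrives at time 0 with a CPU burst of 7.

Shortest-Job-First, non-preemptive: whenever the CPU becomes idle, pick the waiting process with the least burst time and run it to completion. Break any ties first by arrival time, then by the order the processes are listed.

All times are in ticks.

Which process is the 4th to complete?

Schedule: | D 0-2 | C 2-5 | E 5-9 | F 9-16 | G 16-23 | A 23-33 | B 33-44 |
Completion: A=33  B=44  C=5  D=2  E=9  F=16  G=23
Turnaround (C−A): A=33  B=44  C=5  D=2  E=9  F=16  G=23
Finish order: D → C → E → F → G → A → B

F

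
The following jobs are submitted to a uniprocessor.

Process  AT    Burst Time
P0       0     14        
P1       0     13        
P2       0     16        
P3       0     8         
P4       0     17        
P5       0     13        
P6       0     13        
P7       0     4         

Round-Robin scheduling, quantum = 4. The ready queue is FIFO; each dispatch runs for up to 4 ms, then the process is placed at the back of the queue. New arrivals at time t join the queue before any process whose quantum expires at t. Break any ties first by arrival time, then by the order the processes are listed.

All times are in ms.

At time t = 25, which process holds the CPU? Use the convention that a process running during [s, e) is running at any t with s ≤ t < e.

Timeline: | P0 0-4 | P1 4-8 | P2 8-12 | P3 12-16 | P4 16-20 | P5 20-24 | P6 24-28 | P7 28-32 | P0 32-36 | P1 36-40 | P2 40-44 | P3 44-48 | P4 48-52 | P5 52-56 | P6 56-60 | P0 60-64 | P1 64-68 | P2 68-72 | P4 72-76 | P5 76-80 | P6 80-84 | P0 84-86 | P1 86-87 | P2 87-91 | P4 91-95 | P5 95-96 | P6 96-97 | P4 97-98 |
Completion: P0=86  P1=87  P2=91  P3=48  P4=98  P5=96  P6=97  P7=32
Turnaround (C−A): P0=86  P1=87  P2=91  P3=48  P4=98  P5=96  P6=97  P7=32

P6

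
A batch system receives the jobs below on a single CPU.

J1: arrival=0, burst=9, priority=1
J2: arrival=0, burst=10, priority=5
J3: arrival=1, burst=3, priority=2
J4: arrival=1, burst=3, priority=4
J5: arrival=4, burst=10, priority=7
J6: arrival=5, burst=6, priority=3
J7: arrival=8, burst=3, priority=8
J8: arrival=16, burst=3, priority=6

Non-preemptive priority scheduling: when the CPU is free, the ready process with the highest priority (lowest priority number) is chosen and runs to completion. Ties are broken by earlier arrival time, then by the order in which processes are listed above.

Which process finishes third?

J6

Schedule: | J1 0-9 | J3 9-12 | J6 12-18 | J4 18-21 | J2 21-31 | J8 31-34 | J5 34-44 | J7 44-47 |
Completion: J1=9  J2=31  J3=12  J4=21  J5=44  J6=18  J7=47  J8=34
Turnaround (C−A): J1=9  J2=31  J3=11  J4=20  J5=40  J6=13  J7=39  J8=18
Finish order: J1 → J3 → J6 → J4 → J2 → J8 → J5 → J7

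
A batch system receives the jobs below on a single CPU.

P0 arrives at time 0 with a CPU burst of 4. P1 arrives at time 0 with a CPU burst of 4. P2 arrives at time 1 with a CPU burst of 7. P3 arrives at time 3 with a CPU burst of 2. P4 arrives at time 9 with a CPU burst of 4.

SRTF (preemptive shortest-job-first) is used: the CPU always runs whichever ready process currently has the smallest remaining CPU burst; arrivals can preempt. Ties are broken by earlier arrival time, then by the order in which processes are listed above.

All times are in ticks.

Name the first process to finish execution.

Gantt: | P0 0-4 | P3 4-6 | P1 6-10 | P4 10-14 | P2 14-21 |
Completion: P0=4  P1=10  P2=21  P3=6  P4=14
Finish order: P0 → P3 → P1 → P4 → P2

P0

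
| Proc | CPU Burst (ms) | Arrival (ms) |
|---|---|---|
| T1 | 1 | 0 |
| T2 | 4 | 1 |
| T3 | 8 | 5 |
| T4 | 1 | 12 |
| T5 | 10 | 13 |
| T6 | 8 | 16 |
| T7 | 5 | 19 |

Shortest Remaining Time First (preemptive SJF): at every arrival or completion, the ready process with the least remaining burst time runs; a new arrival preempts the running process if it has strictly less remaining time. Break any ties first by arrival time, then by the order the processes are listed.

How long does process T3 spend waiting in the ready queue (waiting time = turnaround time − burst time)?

Gantt: | T1 0-1 | T2 1-5 | T3 5-13 | T4 13-14 | T5 14-24 | T7 24-29 | T6 29-37 |
Completion: T1=1  T2=5  T3=13  T4=14  T5=24  T6=37  T7=29
Turnaround (C−A): T1=1  T2=4  T3=8  T4=2  T5=11  T6=21  T7=10
Waiting(T3) = turnaround − burst = 8 − 8 = 0

0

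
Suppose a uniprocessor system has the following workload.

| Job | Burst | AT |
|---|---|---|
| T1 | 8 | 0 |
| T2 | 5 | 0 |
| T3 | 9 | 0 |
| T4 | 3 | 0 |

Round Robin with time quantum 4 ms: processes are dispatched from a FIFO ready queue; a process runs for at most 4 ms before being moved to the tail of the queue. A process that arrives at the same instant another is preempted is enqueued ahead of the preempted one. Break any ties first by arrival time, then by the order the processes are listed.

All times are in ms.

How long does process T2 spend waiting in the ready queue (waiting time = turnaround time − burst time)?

Timeline: | T1 0-4 | T2 4-8 | T3 8-12 | T4 12-15 | T1 15-19 | T2 19-20 | T3 20-25 |
Completion: T1=19  T2=20  T3=25  T4=15
Turnaround (C−A): T1=19  T2=20  T3=25  T4=15
Waiting(T2) = turnaround − burst = 20 − 5 = 15

15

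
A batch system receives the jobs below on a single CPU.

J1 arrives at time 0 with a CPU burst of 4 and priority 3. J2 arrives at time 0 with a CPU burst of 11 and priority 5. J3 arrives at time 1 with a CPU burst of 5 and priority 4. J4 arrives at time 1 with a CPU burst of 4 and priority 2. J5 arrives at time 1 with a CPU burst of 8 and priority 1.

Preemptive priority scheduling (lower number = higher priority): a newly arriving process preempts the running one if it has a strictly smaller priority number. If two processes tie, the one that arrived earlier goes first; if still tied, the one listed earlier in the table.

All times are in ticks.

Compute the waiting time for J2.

21

Schedule: | J1 0-1 | J5 1-9 | J4 9-13 | J1 13-16 | J3 16-21 | J2 21-32 |
Completion: J1=16  J2=32  J3=21  J4=13  J5=9
Turnaround (C−A): J1=16  J2=32  J3=20  J4=12  J5=8
Waiting(J2) = turnaround − burst = 32 − 11 = 21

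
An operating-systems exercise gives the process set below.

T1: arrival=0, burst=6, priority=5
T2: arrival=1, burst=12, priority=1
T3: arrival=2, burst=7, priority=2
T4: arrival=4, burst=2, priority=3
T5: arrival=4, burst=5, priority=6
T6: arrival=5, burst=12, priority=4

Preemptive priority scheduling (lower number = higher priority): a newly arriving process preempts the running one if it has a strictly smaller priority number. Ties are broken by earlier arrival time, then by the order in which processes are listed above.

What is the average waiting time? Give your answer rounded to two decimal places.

18.67

Timeline: | T1 0-1 | T2 1-13 | T3 13-20 | T4 20-22 | T6 22-34 | T1 34-39 | T5 39-44 |
Completion: T1=39  T2=13  T3=20  T4=22  T5=44  T6=34
Waiting times: T1=33, T2=0, T3=11, T4=16, T5=35, T6=17
Average waiting = (33+0+11+16+35+17) / 6 = 112/6 = 18.67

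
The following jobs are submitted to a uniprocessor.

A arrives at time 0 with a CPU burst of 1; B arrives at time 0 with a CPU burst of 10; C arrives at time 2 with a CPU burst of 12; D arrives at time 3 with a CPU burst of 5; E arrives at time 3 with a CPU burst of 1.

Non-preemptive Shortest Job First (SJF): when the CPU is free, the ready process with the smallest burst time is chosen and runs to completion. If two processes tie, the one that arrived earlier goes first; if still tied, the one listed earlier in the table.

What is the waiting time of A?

0

Gantt: | A 0-1 | B 1-11 | E 11-12 | D 12-17 | C 17-29 |
Completion: A=1  B=11  C=29  D=17  E=12
Turnaround (C−A): A=1  B=11  C=27  D=14  E=9
Waiting(A) = turnaround − burst = 1 − 1 = 0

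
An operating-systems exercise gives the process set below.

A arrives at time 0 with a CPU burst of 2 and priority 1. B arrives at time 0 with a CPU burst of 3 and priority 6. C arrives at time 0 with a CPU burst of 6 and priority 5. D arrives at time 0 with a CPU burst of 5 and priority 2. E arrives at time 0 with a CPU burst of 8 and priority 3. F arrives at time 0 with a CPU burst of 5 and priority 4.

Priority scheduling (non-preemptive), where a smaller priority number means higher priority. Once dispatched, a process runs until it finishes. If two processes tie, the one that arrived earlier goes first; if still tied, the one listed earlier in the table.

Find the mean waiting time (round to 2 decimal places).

Timeline: | A 0-2 | D 2-7 | E 7-15 | F 15-20 | C 20-26 | B 26-29 |
Completion: A=2  B=29  C=26  D=7  E=15  F=20
Waiting times: A=0, B=26, C=20, D=2, E=7, F=15
Average waiting = (0+26+20+2+7+15) / 6 = 70/6 = 11.67

11.67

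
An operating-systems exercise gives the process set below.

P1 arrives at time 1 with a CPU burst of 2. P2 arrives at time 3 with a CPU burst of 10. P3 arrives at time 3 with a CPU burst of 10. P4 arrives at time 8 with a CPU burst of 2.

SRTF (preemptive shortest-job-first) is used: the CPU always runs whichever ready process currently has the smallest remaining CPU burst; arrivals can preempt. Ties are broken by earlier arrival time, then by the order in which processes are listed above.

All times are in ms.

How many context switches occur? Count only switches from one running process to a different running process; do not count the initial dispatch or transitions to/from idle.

4

Schedule: | idle 0-1 | P1 1-3 | P2 3-8 | P4 8-10 | P2 10-15 | P3 15-25 |
Completion: P1=3  P2=15  P3=25  P4=10
Turnaround (C−A): P1=2  P2=12  P3=22  P4=2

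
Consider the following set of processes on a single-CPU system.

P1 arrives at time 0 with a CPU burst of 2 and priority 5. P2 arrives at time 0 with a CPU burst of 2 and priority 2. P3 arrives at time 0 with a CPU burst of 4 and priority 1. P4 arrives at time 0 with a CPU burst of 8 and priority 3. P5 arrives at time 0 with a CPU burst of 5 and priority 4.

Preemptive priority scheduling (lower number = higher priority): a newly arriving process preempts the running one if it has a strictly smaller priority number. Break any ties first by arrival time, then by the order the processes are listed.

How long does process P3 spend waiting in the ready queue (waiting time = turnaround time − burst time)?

0

Timeline: | P3 0-4 | P2 4-6 | P4 6-14 | P5 14-19 | P1 19-21 |
Completion: P1=21  P2=6  P3=4  P4=14  P5=19
Waiting(P3) = turnaround − burst = 4 − 4 = 0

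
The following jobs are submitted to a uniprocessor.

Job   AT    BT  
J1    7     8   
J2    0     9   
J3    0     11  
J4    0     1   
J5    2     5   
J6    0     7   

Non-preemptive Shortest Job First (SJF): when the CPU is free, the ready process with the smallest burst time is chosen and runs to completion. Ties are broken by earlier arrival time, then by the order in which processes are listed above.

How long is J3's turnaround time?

Gantt: | J4 0-1 | J6 1-8 | J5 8-13 | J1 13-21 | J2 21-30 | J3 30-41 |
Completion: J1=21  J2=30  J3=41  J4=1  J5=13  J6=8
Turnaround(J3) = completion − arrival = 41 − 0 = 41

41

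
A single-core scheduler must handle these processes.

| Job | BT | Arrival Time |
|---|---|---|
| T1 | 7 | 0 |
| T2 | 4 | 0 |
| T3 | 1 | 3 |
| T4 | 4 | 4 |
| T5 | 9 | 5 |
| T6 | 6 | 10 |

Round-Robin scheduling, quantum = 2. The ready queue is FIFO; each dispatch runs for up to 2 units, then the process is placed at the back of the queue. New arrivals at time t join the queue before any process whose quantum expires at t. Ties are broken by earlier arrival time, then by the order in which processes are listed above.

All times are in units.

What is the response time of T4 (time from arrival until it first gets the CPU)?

3

Schedule: | T1 0-2 | T2 2-4 | T1 4-6 | T3 6-7 | T4 7-9 | T2 9-11 | T5 11-13 | T1 13-15 | T4 15-17 | T6 17-19 | T5 19-21 | T1 21-22 | T6 22-24 | T5 24-26 | T6 26-28 | T5 28-31 |
Completion: T1=22  T2=11  T3=7  T4=17  T5=31  T6=28
Response(T4) = first start − arrival = 7 − 4 = 3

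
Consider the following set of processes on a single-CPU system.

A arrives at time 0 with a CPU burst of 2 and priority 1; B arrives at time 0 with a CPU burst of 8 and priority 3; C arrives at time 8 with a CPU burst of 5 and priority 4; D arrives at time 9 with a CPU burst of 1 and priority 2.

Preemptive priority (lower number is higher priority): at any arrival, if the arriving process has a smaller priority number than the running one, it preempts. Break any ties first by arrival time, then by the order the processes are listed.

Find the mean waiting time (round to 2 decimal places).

1.50

Timeline: | A 0-2 | B 2-9 | D 9-10 | B 10-11 | C 11-16 |
Completion: A=2  B=11  C=16  D=10
Turnaround (C−A): A=2  B=11  C=8  D=1
Waiting times: A=0, B=3, C=3, D=0
Average waiting = (0+3+3+0) / 4 = 6/4 = 1.50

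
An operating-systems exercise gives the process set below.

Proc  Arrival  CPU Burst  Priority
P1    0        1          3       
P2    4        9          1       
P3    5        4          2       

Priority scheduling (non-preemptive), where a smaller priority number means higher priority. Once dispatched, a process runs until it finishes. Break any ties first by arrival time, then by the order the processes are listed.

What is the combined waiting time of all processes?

Schedule: | P1 0-1 | idle 1-4 | P2 4-13 | P3 13-17 |
Completion: P1=1  P2=13  P3=17
Turnaround (C−A): P1=1  P2=9  P3=12
Waiting = turnaround − burst: P1=0, P2=0, P3=8
Total waiting = 0 + 0 + 8 = 8

8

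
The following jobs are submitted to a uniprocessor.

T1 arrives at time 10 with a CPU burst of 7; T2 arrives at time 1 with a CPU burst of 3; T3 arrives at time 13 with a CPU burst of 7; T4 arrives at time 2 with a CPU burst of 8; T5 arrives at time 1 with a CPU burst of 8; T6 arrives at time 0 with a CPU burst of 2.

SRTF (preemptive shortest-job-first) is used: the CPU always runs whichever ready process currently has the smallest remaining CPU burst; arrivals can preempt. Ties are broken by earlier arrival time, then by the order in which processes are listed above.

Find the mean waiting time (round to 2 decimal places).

6.67

Timeline: | T6 0-2 | T2 2-5 | T5 5-13 | T1 13-20 | T3 20-27 | T4 27-35 |
Completion: T1=20  T2=5  T3=27  T4=35  T5=13  T6=2
Turnaround (C−A): T1=10  T2=4  T3=14  T4=33  T5=12  T6=2
Waiting times: T1=3, T2=1, T3=7, T4=25, T5=4, T6=0
Average waiting = (3+1+7+25+4+0) / 6 = 40/6 = 6.67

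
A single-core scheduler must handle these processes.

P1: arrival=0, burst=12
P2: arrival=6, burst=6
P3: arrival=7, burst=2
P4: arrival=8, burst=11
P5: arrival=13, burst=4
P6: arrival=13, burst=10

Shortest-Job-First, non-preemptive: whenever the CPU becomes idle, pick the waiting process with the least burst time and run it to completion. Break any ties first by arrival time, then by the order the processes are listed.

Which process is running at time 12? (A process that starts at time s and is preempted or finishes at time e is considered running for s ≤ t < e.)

Timeline: | P1 0-12 | P3 12-14 | P5 14-18 | P2 18-24 | P6 24-34 | P4 34-45 |
Completion: P1=12  P2=24  P3=14  P4=45  P5=18  P6=34

P3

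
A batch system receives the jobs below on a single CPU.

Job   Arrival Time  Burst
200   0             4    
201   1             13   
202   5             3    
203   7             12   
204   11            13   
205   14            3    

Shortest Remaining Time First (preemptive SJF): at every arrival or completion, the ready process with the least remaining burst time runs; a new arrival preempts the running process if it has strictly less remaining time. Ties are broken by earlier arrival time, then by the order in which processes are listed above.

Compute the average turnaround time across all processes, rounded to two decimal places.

16.17

Gantt: | 200 0-4 | 201 4-5 | 202 5-8 | 201 8-14 | 205 14-17 | 201 17-23 | 203 23-35 | 204 35-48 |
Completion: 200=4  201=23  202=8  203=35  204=48  205=17
Turnaround times: 200=4, 201=22, 202=3, 203=28, 204=37, 205=3
Average turnaround = (4+22+3+28+37+3) / 6 = 97/6 = 16.17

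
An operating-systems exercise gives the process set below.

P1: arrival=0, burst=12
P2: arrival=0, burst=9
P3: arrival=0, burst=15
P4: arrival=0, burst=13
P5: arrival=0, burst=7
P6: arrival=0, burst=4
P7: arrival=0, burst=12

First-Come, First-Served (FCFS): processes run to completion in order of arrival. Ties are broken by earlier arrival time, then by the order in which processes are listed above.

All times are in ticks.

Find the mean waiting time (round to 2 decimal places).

33.43

Timeline: | P1 0-12 | P2 12-21 | P3 21-36 | P4 36-49 | P5 49-56 | P6 56-60 | P7 60-72 |
Completion: P1=12  P2=21  P3=36  P4=49  P5=56  P6=60  P7=72
Waiting times: P1=0, P2=12, P3=21, P4=36, P5=49, P6=56, P7=60
Average waiting = (0+12+21+36+49+56+60) / 7 = 234/7 = 33.43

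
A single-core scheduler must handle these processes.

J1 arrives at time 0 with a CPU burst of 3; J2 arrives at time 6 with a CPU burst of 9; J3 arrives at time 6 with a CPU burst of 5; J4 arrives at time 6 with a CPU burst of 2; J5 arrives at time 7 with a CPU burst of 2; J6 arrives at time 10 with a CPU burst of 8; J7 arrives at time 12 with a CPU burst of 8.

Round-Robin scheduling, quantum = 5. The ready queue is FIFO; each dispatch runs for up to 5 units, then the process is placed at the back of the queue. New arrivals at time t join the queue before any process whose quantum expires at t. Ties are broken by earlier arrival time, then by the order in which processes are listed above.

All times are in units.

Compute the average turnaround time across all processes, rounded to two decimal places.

Timeline: | J1 0-3 | idle 3-6 | J2 6-11 | J3 11-16 | J4 16-18 | J5 18-20 | J6 20-25 | J2 25-29 | J7 29-34 | J6 34-37 | J7 37-40 |
Completion: J1=3  J2=29  J3=16  J4=18  J5=20  J6=37  J7=40
Turnaround times: J1=3, J2=23, J3=10, J4=12, J5=13, J6=27, J7=28
Average turnaround = (3+23+10+12+13+27+28) / 7 = 116/7 = 16.57

16.57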